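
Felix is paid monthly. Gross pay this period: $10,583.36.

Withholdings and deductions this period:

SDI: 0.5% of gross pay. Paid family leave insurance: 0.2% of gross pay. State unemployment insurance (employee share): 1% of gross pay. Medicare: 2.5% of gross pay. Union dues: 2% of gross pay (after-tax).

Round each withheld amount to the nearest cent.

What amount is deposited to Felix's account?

$9,927.19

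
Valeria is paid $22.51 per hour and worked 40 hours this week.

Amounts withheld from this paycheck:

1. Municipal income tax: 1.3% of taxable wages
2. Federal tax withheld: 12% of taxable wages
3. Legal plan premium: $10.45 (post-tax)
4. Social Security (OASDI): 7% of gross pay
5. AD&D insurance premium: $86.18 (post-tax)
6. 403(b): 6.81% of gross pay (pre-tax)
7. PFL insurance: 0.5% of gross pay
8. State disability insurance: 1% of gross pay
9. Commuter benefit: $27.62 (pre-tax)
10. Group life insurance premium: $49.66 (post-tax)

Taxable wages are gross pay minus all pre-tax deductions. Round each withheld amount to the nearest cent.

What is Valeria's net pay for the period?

$480.71

Gross pay: 40 × $22.51 = $900.40
Commuter benefit: $27.62
403(b): $900.40 × 0.0681 = $61.32
Pre-tax total = $27.62 + $61.32 = $88.94
Taxable wages = $900.40 − $88.94 = $811.46
Municipal income tax: $811.46 × 0.013 = $10.55
Federal tax withheld: $811.46 × 0.12 = $97.38
Social Security (OASDI): $900.40 × 0.07 = $63.03
State disability insurance: $900.40 × 0.01 = $9.00
PFL insurance: $900.40 × 0.005 = $4.50
Group life insurance premium: $49.66
AD&D insurance premium: $86.18
Legal plan premium: $10.45
Total deductions = $27.62 + $61.32 + $10.55 + $97.38 + $63.03 + $9.00 + $4.50 + $49.66 + $86.18 + $10.45 = $419.69
Net pay = $900.40 − $419.69 = $480.71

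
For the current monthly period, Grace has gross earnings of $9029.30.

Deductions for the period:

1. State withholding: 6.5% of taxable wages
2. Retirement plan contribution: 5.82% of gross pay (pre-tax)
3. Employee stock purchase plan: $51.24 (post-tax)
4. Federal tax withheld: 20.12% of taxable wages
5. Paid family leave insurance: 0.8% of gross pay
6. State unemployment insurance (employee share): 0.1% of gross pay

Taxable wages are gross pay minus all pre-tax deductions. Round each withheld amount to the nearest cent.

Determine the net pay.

Retirement plan contribution: $9029.30 × 0.0582 = $525.51
Taxable wages = $9029.30 − $525.51 = $8503.79
State withholding: $8503.79 × 0.065 = $552.75
Federal tax withheld: $8503.79 × 0.2012 = $1710.96
Paid family leave insurance: $9029.30 × 0.008 = $72.23
State unemployment insurance (employee share): $9029.30 × 0.001 = $9.03
Employee stock purchase plan: $51.24
Total deductions = $525.51 + $552.75 + $1710.96 + $72.23 + $9.03 + $51.24 = $2921.72
Net pay = $9029.30 − $2921.72 = $6107.58

$6107.58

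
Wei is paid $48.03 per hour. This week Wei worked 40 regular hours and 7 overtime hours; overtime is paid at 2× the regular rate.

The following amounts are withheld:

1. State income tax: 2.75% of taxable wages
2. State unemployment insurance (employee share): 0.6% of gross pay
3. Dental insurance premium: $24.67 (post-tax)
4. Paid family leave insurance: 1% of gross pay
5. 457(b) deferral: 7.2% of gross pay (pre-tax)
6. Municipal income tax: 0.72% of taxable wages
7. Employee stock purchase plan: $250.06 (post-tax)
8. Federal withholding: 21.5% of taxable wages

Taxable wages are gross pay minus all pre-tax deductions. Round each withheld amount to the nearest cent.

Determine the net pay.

$1,489.65

Regular pay: 40 × $48.03 = $1,921.20
Overtime pay: 7 × $48.03 × 2 = $672.42
Gross pay = $1,921.20 + $672.42 = $2,593.62
457(b) deferral: $2,593.62 × 0.072 = $186.74
Taxable wages = $2,593.62 − $186.74 = $2,406.88
State income tax: $2,406.88 × 0.0275 = $66.19
Federal withholding: $2,406.88 × 0.215 = $517.48
Municipal income tax: $2,406.88 × 0.0072 = $17.33
State unemployment insurance (employee share): $2,593.62 × 0.006 = $15.56
Paid family leave insurance: $2,593.62 × 0.01 = $25.94
Dental insurance premium: $24.67
Employee stock purchase plan: $250.06
Total deductions = $186.74 + $66.19 + $517.48 + $17.33 + $15.56 + $25.94 + $24.67 + $250.06 = $1,103.97
Net pay = $2,593.62 − $1,103.97 = $1,489.65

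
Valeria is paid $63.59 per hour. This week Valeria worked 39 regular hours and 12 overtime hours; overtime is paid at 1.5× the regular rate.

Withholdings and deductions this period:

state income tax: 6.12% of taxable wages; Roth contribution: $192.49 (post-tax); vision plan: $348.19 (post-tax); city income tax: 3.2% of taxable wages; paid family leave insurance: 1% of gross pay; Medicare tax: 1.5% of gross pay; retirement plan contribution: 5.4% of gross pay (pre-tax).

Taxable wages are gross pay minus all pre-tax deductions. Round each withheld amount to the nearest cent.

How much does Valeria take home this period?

$2478.03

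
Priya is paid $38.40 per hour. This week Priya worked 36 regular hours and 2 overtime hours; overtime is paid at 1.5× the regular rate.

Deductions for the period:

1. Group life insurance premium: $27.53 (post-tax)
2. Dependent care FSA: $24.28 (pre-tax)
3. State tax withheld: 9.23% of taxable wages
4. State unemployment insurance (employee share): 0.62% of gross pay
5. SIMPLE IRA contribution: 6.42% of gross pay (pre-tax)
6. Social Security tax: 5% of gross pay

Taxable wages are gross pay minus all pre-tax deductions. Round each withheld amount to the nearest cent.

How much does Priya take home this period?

$1138.36

Regular pay: 36 × $38.40 = $1382.40
Overtime pay: 2 × $38.40 × 1.5 = $115.20
Gross pay = $1382.40 + $115.20 = $1497.60
SIMPLE IRA contribution: $1497.60 × 0.0642 = $96.15
Dependent care FSA: $24.28
Pre-tax total = $96.15 + $24.28 = $120.43
Taxable wages = $1497.60 − $120.43 = $1377.17
State tax withheld: $1377.17 × 0.0923 = $127.11
State unemployment insurance (employee share): $1497.60 × 0.0062 = $9.29
Social Security tax: $1497.60 × 0.05 = $74.88
Group life insurance premium: $27.53
Total deductions = $96.15 + $24.28 + $127.11 + $9.29 + $74.88 + $27.53 = $359.24
Net pay = $1497.60 − $359.24 = $1138.36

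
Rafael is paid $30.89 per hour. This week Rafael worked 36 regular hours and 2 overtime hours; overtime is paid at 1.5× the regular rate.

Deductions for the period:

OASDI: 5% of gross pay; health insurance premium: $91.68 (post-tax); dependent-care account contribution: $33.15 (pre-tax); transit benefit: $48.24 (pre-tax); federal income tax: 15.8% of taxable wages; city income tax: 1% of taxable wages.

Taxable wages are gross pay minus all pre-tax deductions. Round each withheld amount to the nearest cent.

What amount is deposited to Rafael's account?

Regular pay: 36 × $30.89 = $1,112.04
Overtime pay: 2 × $30.89 × 1.5 = $92.67
Gross pay = $1,112.04 + $92.67 = $1,204.71
Dependent-care account contribution: $33.15
Transit benefit: $48.24
Pre-tax total = $33.15 + $48.24 = $81.39
Taxable wages = $1,204.71 − $81.39 = $1,123.32
Federal income tax: $1,123.32 × 0.158 = $177.48
City income tax: $1,123.32 × 0.01 = $11.23
OASDI: $1,204.71 × 0.05 = $60.24
Health insurance premium: $91.68
Total deductions = $33.15 + $48.24 + $177.48 + $11.23 + $60.24 + $91.68 = $422.02
Net pay = $1,204.71 − $422.02 = $782.69

$782.69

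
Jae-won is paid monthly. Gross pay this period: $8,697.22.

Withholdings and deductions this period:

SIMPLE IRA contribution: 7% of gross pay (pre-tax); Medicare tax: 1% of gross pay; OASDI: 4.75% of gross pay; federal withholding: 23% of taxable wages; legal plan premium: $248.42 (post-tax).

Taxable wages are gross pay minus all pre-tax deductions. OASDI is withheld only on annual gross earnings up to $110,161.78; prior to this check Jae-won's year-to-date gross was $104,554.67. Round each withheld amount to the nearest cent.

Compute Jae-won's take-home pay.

SIMPLE IRA contribution: $8,697.22 × 0.07 = $608.81
Taxable wages = $8,697.22 − $608.81 = $8,088.41
Federal withholding: $8,088.41 × 0.23 = $1,860.33
OASDI: only $110,161.78 − $104,554.67 = $5,607.11 of this check is subject → $5,607.11 × 0.0475 = $266.34
Medicare tax: $8,697.22 × 0.01 = $86.97
Legal plan premium: $248.42
Total deductions = $608.81 + $1,860.33 + $266.34 + $86.97 + $248.42 = $3,070.87
Net pay = $8,697.22 − $3,070.87 = $5,626.35

$5,626.35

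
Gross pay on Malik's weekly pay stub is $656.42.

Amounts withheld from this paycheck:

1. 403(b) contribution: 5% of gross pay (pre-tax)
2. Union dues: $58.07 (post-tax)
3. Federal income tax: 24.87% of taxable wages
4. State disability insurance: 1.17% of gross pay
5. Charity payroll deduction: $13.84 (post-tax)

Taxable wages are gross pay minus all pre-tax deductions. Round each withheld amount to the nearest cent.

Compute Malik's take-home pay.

403(b) contribution: $656.42 × 0.05 = $32.82
Taxable wages = $656.42 − $32.82 = $623.60
Federal income tax: $623.60 × 0.2487 = $155.09
State disability insurance: $656.42 × 0.0117 = $7.68
Union dues: $58.07
Charity payroll deduction: $13.84
Total deductions = $32.82 + $155.09 + $7.68 + $58.07 + $13.84 = $267.50
Net pay = $656.42 − $267.50 = $388.92

$388.92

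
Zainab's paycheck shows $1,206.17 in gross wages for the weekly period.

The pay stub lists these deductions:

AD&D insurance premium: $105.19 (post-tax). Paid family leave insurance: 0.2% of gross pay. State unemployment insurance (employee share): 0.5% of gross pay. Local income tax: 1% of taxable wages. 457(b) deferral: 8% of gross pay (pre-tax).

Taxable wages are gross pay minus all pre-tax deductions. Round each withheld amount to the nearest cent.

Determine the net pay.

457(b) deferral: $1,206.17 × 0.08 = $96.49
Taxable wages = $1,206.17 − $96.49 = $1,109.68
Local income tax: $1,109.68 × 0.01 = $11.10
Paid family leave insurance: $1,206.17 × 0.002 = $2.41
State unemployment insurance (employee share): $1,206.17 × 0.005 = $6.03
AD&D insurance premium: $105.19
Total deductions = $96.49 + $11.10 + $2.41 + $6.03 + $105.19 = $221.22
Net pay = $1,206.17 − $221.22 = $984.95

$984.95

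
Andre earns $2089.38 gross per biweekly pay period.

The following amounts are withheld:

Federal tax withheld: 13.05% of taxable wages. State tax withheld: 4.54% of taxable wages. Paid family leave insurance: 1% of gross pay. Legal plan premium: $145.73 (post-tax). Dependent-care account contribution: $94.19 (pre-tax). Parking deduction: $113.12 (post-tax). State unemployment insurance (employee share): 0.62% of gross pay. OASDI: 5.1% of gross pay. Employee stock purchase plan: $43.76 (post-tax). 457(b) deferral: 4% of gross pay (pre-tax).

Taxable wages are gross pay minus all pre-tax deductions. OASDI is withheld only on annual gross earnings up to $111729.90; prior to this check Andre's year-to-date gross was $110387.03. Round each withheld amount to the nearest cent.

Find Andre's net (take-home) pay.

$1170.41

457(b) deferral: $2089.38 × 0.04 = $83.58
Dependent-care account contribution: $94.19
Pre-tax total = $83.58 + $94.19 = $177.77
Taxable wages = $2089.38 − $177.77 = $1911.61
Federal tax withheld: $1911.61 × 0.1305 = $249.47
State tax withheld: $1911.61 × 0.0454 = $86.79
Paid family leave insurance: $2089.38 × 0.01 = $20.89
State unemployment insurance (employee share): $2089.38 × 0.0062 = $12.95
OASDI: only $111729.90 − $110387.03 = $1342.87 of this check is subject → $1342.87 × 0.051 = $68.49
Parking deduction: $113.12
Employee stock purchase plan: $43.76
Legal plan premium: $145.73
Total deductions = $83.58 + $94.19 + $249.47 + $86.79 + $20.89 + $12.95 + $68.49 + $113.12 + $43.76 + $145.73 = $918.97
Net pay = $2089.38 − $918.97 = $1170.41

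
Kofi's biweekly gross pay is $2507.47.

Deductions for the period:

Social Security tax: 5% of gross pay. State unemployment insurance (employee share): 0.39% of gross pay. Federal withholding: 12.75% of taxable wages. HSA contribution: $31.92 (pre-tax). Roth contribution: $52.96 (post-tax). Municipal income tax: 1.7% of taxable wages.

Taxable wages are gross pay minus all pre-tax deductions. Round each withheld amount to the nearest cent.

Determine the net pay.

$1929.73

HSA contribution: $31.92
Taxable wages = $2507.47 − $31.92 = $2475.55
Federal withholding: $2475.55 × 0.1275 = $315.63
Municipal income tax: $2475.55 × 0.017 = $42.08
State unemployment insurance (employee share): $2507.47 × 0.0039 = $9.78
Social Security tax: $2507.47 × 0.05 = $125.37
Roth contribution: $52.96
Total deductions = $31.92 + $315.63 + $42.08 + $9.78 + $125.37 + $52.96 = $577.74
Net pay = $2507.47 − $577.74 = $1929.73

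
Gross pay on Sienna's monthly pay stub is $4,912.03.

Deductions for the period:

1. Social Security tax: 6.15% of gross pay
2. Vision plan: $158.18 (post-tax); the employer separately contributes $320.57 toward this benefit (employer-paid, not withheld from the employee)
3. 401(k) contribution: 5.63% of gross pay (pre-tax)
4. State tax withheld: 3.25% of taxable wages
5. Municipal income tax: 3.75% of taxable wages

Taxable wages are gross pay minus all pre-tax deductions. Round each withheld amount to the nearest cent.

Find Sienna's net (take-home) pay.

401(k) contribution: $4,912.03 × 0.0563 = $276.55
Taxable wages = $4,912.03 − $276.55 = $4,635.48
Municipal income tax: $4,635.48 × 0.0375 = $173.83
State tax withheld: $4,635.48 × 0.0325 = $150.65
Social Security tax: $4,912.03 × 0.0615 = $302.09
Vision plan: $158.18
(Employer's $320.57 toward vision plan is not withheld from the employee.)
Total deductions = $276.55 + $173.83 + $150.65 + $302.09 + $158.18 = $1,061.30
Net pay = $4,912.03 − $1,061.30 = $3,850.73

$3,850.73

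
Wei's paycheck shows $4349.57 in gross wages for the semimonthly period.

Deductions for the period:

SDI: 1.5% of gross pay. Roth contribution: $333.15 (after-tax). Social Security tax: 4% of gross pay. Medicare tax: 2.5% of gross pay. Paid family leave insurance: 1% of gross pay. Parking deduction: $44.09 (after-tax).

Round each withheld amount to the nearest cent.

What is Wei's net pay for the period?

$3580.87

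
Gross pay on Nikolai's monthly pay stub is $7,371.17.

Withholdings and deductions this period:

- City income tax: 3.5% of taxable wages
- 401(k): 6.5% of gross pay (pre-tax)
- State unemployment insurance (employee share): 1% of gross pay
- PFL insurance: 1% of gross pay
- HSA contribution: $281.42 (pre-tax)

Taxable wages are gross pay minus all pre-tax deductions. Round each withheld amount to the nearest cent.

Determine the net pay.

$6,231.83

HSA contribution: $281.42
401(k): $7,371.17 × 0.065 = $479.13
Pre-tax total = $281.42 + $479.13 = $760.55
Taxable wages = $7,371.17 − $760.55 = $6,610.62
City income tax: $6,610.62 × 0.035 = $231.37
PFL insurance: $7,371.17 × 0.01 = $73.71
State unemployment insurance (employee share): $7,371.17 × 0.01 = $73.71
Total deductions = $281.42 + $479.13 + $231.37 + $73.71 + $73.71 = $1,139.34
Net pay = $7,371.17 − $1,139.34 = $6,231.83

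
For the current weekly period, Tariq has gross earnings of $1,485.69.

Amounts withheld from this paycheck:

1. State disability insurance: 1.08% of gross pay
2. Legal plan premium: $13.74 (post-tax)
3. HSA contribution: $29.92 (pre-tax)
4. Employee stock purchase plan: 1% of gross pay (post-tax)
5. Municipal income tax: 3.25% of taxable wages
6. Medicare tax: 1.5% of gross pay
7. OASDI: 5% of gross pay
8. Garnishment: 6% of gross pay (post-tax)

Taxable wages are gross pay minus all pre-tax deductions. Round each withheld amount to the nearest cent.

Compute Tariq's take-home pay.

HSA contribution: $29.92
Taxable wages = $1,485.69 − $29.92 = $1,455.77
Municipal income tax: $1,455.77 × 0.0325 = $47.31
State disability insurance: $1,485.69 × 0.0108 = $16.05
OASDI: $1,485.69 × 0.05 = $74.28
Medicare tax: $1,485.69 × 0.015 = $22.29
Employee stock purchase plan: $1,485.69 × 0.01 = $14.86
Garnishment: $1,485.69 × 0.06 = $89.14
Legal plan premium: $13.74
Total deductions = $29.92 + $47.31 + $16.05 + $74.28 + $22.29 + $14.86 + $89.14 + $13.74 = $307.59
Net pay = $1,485.69 − $307.59 = $1,178.10

$1,178.10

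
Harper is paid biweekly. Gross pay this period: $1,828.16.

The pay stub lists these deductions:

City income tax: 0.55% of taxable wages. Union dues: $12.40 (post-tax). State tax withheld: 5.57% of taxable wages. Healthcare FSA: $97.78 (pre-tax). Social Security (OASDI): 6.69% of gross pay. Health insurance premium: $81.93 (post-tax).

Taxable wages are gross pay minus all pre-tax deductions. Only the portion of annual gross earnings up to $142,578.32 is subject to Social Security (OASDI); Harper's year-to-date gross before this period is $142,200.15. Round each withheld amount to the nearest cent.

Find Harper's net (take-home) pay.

$1,504.85

Healthcare FSA: $97.78
Taxable wages = $1,828.16 − $97.78 = $1,730.38
State tax withheld: $1,730.38 × 0.0557 = $96.38
City income tax: $1,730.38 × 0.0055 = $9.52
Social Security (OASDI): only $142,578.32 − $142,200.15 = $378.17 of this check is subject → $378.17 × 0.0669 = $25.30
Union dues: $12.40
Health insurance premium: $81.93
Total deductions = $97.78 + $96.38 + $9.52 + $25.30 + $12.40 + $81.93 = $323.31
Net pay = $1,828.16 − $323.31 = $1,504.85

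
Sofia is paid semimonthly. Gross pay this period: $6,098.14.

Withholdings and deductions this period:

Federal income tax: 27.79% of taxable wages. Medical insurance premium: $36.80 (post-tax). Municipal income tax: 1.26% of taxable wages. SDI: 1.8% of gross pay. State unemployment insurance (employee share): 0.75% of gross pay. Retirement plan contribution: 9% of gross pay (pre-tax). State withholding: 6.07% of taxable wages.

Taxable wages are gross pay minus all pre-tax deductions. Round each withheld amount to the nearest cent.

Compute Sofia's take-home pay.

$3,408.09

Retirement plan contribution: $6,098.14 × 0.09 = $548.83
Taxable wages = $6,098.14 − $548.83 = $5,549.31
Municipal income tax: $5,549.31 × 0.0126 = $69.92
State withholding: $5,549.31 × 0.0607 = $336.84
Federal income tax: $5,549.31 × 0.2779 = $1,542.15
State unemployment insurance (employee share): $6,098.14 × 0.0075 = $45.74
SDI: $6,098.14 × 0.018 = $109.77
Medical insurance premium: $36.80
Total deductions = $548.83 + $69.92 + $336.84 + $1,542.15 + $45.74 + $109.77 + $36.80 = $2,690.05
Net pay = $6,098.14 − $2,690.05 = $3,408.09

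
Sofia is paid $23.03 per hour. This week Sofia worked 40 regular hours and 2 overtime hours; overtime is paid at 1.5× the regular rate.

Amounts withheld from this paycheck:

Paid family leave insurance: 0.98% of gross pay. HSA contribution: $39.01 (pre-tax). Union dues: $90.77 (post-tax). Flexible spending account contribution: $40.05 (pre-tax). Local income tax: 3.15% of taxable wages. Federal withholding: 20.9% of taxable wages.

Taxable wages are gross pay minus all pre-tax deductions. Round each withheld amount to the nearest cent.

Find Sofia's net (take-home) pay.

Regular pay: 40 × $23.03 = $921.20
Overtime pay: 2 × $23.03 × 1.5 = $69.09
Gross pay = $921.20 + $69.09 = $990.29
HSA contribution: $39.01
Flexible spending account contribution: $40.05
Pre-tax total = $39.01 + $40.05 = $79.06
Taxable wages = $990.29 − $79.06 = $911.23
Federal withholding: $911.23 × 0.209 = $190.45
Local income tax: $911.23 × 0.0315 = $28.70
Paid family leave insurance: $990.29 × 0.0098 = $9.70
Union dues: $90.77
Total deductions = $39.01 + $40.05 + $190.45 + $28.70 + $9.70 + $90.77 = $398.68
Net pay = $990.29 − $398.68 = $591.61

$591.61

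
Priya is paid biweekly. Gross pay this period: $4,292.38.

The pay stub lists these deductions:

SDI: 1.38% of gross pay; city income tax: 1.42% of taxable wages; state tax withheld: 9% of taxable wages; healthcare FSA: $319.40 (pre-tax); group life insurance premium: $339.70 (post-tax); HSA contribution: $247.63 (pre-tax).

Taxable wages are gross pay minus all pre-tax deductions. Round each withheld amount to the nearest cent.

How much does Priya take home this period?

$2,938.24

HSA contribution: $247.63
Healthcare FSA: $319.40
Pre-tax total = $247.63 + $319.40 = $567.03
Taxable wages = $4,292.38 − $567.03 = $3,725.35
City income tax: $3,725.35 × 0.0142 = $52.90
State tax withheld: $3,725.35 × 0.09 = $335.28
SDI: $4,292.38 × 0.0138 = $59.23
Group life insurance premium: $339.70
Total deductions = $247.63 + $319.40 + $52.90 + $335.28 + $59.23 + $339.70 = $1,354.14
Net pay = $4,292.38 − $1,354.14 = $2,938.24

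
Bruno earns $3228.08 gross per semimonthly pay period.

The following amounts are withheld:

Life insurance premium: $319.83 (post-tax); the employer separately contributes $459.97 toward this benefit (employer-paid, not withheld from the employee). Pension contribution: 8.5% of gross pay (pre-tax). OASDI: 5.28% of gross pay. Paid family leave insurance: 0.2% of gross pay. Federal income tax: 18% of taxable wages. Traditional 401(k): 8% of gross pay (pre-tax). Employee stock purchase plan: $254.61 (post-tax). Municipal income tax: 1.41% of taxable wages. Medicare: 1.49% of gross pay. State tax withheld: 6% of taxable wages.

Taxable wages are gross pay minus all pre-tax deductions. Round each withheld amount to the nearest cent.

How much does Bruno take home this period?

$1211.08

Traditional 401(k): $3228.08 × 0.08 = $258.25
Pension contribution: $3228.08 × 0.085 = $274.39
Pre-tax total = $258.25 + $274.39 = $532.64
Taxable wages = $3228.08 − $532.64 = $2695.44
Federal income tax: $2695.44 × 0.18 = $485.18
Municipal income tax: $2695.44 × 0.0141 = $38.01
State tax withheld: $2695.44 × 0.06 = $161.73
OASDI: $3228.08 × 0.0528 = $170.44
Medicare: $3228.08 × 0.0149 = $48.10
Paid family leave insurance: $3228.08 × 0.002 = $6.46
Employee stock purchase plan: $254.61
Life insurance premium: $319.83
(Employer's $459.97 toward life insurance premium is not withheld from the employee.)
Total deductions = $258.25 + $274.39 + $485.18 + $38.01 + $161.73 + $170.44 + $48.10 + $6.46 + $254.61 + $319.83 = $2017.00
Net pay = $3228.08 − $2017.00 = $1211.08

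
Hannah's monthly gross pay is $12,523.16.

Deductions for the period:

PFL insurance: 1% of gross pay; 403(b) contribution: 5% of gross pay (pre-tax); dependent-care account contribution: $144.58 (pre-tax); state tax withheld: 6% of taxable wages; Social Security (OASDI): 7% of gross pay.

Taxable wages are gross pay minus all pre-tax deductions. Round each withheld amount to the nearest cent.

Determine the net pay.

Dependent-care account contribution: $144.58
403(b) contribution: $12,523.16 × 0.05 = $626.16
Pre-tax total = $144.58 + $626.16 = $770.74
Taxable wages = $12,523.16 − $770.74 = $11,752.42
State tax withheld: $11,752.42 × 0.06 = $705.15
Social Security (OASDI): $12,523.16 × 0.07 = $876.62
PFL insurance: $12,523.16 × 0.01 = $125.23
Total deductions = $144.58 + $626.16 + $705.15 + $876.62 + $125.23 = $2,477.74
Net pay = $12,523.16 − $2,477.74 = $10,045.42

$10,045.42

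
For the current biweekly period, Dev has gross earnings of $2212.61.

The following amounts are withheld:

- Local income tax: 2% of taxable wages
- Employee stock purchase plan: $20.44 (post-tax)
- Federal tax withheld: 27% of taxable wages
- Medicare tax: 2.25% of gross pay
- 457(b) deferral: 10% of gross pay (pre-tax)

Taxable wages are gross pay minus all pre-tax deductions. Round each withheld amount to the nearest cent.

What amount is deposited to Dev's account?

$1343.64

457(b) deferral: $2212.61 × 0.1 = $221.26
Taxable wages = $2212.61 − $221.26 = $1991.35
Federal tax withheld: $1991.35 × 0.27 = $537.66
Local income tax: $1991.35 × 0.02 = $39.83
Medicare tax: $2212.61 × 0.0225 = $49.78
Employee stock purchase plan: $20.44
Total deductions = $221.26 + $537.66 + $39.83 + $49.78 + $20.44 = $868.97
Net pay = $2212.61 − $868.97 = $1343.64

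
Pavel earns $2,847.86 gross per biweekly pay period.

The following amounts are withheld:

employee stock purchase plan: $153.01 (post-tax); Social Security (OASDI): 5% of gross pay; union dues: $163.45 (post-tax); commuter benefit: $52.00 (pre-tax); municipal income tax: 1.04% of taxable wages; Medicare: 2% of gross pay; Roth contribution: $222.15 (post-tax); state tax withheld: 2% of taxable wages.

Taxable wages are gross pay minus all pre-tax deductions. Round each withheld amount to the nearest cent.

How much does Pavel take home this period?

Commuter benefit: $52.00
Taxable wages = $2,847.86 − $52.00 = $2,795.86
State tax withheld: $2,795.86 × 0.02 = $55.92
Municipal income tax: $2,795.86 × 0.0104 = $29.08
Medicare: $2,847.86 × 0.02 = $56.96
Social Security (OASDI): $2,847.86 × 0.05 = $142.39
Employee stock purchase plan: $153.01
Union dues: $163.45
Roth contribution: $222.15
Total deductions = $52.00 + $55.92 + $29.08 + $56.96 + $142.39 + $153.01 + $163.45 + $222.15 = $874.96
Net pay = $2,847.86 − $874.96 = $1,972.90

$1,972.90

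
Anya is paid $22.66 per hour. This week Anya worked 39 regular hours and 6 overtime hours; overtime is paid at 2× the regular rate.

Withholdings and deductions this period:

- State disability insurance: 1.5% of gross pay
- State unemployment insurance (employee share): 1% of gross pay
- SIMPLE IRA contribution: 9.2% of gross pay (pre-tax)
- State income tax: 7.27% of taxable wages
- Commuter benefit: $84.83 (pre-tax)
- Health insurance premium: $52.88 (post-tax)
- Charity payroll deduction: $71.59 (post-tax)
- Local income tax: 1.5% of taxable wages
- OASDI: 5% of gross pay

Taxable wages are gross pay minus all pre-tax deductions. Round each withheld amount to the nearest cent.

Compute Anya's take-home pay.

$668.78

Regular pay: 39 × $22.66 = $883.74
Overtime pay: 6 × $22.66 × 2 = $271.92
Gross pay = $883.74 + $271.92 = $1,155.66
Commuter benefit: $84.83
SIMPLE IRA contribution: $1,155.66 × 0.092 = $106.32
Pre-tax total = $84.83 + $106.32 = $191.15
Taxable wages = $1,155.66 − $191.15 = $964.51
State income tax: $964.51 × 0.0727 = $70.12
Local income tax: $964.51 × 0.015 = $14.47
State disability insurance: $1,155.66 × 0.015 = $17.33
OASDI: $1,155.66 × 0.05 = $57.78
State unemployment insurance (employee share): $1,155.66 × 0.01 = $11.56
Charity payroll deduction: $71.59
Health insurance premium: $52.88
Total deductions = $84.83 + $106.32 + $70.12 + $14.47 + $17.33 + $57.78 + $11.56 + $71.59 + $52.88 = $486.88
Net pay = $1,155.66 − $486.88 = $668.78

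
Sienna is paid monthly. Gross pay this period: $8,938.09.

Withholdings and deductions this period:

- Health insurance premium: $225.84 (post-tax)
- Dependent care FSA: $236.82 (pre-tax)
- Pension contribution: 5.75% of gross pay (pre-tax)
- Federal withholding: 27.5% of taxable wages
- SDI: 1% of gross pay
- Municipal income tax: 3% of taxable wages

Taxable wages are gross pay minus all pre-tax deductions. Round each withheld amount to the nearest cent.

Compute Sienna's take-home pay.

Dependent care FSA: $236.82
Pension contribution: $8,938.09 × 0.0575 = $513.94
Pre-tax total = $236.82 + $513.94 = $750.76
Taxable wages = $8,938.09 − $750.76 = $8,187.33
Municipal income tax: $8,187.33 × 0.03 = $245.62
Federal withholding: $8,187.33 × 0.275 = $2,251.52
SDI: $8,938.09 × 0.01 = $89.38
Health insurance premium: $225.84
Total deductions = $236.82 + $513.94 + $245.62 + $2,251.52 + $89.38 + $225.84 = $3,563.12
Net pay = $8,938.09 − $3,563.12 = $5,374.97

$5,374.97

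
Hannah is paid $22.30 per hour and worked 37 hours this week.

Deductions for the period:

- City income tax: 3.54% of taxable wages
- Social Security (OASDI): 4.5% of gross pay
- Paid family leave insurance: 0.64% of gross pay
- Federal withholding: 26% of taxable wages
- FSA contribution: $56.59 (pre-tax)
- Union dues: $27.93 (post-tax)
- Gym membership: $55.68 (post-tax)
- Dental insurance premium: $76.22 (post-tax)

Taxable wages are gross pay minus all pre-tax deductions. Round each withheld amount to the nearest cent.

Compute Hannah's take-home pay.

$339.25

Gross pay: 37 × $22.30 = $825.10
FSA contribution: $56.59
Taxable wages = $825.10 − $56.59 = $768.51
City income tax: $768.51 × 0.0354 = $27.21
Federal withholding: $768.51 × 0.26 = $199.81
Paid family leave insurance: $825.10 × 0.0064 = $5.28
Social Security (OASDI): $825.10 × 0.045 = $37.13
Dental insurance premium: $76.22
Union dues: $27.93
Gym membership: $55.68
Total deductions = $56.59 + $27.21 + $199.81 + $5.28 + $37.13 + $76.22 + $27.93 + $55.68 = $485.85
Net pay = $825.10 − $485.85 = $339.25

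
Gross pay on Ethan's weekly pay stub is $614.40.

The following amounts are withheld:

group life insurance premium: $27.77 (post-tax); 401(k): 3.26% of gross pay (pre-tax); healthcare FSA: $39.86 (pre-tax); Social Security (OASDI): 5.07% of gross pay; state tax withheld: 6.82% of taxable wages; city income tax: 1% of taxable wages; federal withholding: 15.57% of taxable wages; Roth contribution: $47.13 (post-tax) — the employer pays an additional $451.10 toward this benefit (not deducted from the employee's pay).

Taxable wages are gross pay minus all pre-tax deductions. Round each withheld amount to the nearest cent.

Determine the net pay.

$318.75

Healthcare FSA: $39.86
401(k): $614.40 × 0.0326 = $20.03
Pre-tax total = $39.86 + $20.03 = $59.89
Taxable wages = $614.40 − $59.89 = $554.51
City income tax: $554.51 × 0.01 = $5.55
Federal withholding: $554.51 × 0.1557 = $86.34
State tax withheld: $554.51 × 0.0682 = $37.82
Social Security (OASDI): $614.40 × 0.0507 = $31.15
Roth contribution: $47.13
Group life insurance premium: $27.77
(Employer's $451.10 toward Roth contribution is not withheld from the employee.)
Total deductions = $39.86 + $20.03 + $5.55 + $86.34 + $37.82 + $31.15 + $47.13 + $27.77 = $295.65
Net pay = $614.40 − $295.65 = $318.75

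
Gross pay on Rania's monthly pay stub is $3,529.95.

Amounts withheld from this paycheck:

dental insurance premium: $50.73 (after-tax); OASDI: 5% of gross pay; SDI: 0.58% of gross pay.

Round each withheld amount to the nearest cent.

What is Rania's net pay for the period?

OASDI: $3,529.95 × 0.05 = $176.50
SDI: $3,529.95 × 0.0058 = $20.47
Dental insurance premium: $50.73
Total deductions = $176.50 + $20.47 + $50.73 = $247.70
Net pay = $3,529.95 − $247.70 = $3,282.25

$3,282.25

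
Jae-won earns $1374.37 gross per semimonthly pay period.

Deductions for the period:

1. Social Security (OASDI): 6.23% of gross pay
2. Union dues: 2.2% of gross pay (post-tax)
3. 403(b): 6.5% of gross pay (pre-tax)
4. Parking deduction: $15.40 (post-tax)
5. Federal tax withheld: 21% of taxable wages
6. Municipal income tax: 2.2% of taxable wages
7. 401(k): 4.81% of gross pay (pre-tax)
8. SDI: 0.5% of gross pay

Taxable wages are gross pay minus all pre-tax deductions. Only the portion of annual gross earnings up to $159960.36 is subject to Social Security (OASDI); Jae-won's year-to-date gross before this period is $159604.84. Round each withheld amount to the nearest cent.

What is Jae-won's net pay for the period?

403(b): $1374.37 × 0.065 = $89.33
401(k): $1374.37 × 0.0481 = $66.11
Pre-tax total = $89.33 + $66.11 = $155.44
Taxable wages = $1374.37 − $155.44 = $1218.93
Municipal income tax: $1218.93 × 0.022 = $26.82
Federal tax withheld: $1218.93 × 0.21 = $255.98
Social Security (OASDI): only $159960.36 − $159604.84 = $355.52 of this check is subject → $355.52 × 0.0623 = $22.15
SDI: $1374.37 × 0.005 = $6.87
Union dues: $1374.37 × 0.022 = $30.24
Parking deduction: $15.40
Total deductions = $89.33 + $66.11 + $26.82 + $255.98 + $22.15 + $6.87 + $30.24 + $15.40 = $512.90
Net pay = $1374.37 − $512.90 = $861.47

$861.47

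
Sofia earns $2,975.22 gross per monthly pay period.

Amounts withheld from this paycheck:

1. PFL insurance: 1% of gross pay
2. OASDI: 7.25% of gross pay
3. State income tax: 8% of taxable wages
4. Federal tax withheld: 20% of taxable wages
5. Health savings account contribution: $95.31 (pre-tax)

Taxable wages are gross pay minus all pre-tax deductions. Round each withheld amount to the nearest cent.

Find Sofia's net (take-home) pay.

$1,828.09

Health savings account contribution: $95.31
Taxable wages = $2,975.22 − $95.31 = $2,879.91
Federal tax withheld: $2,879.91 × 0.2 = $575.98
State income tax: $2,879.91 × 0.08 = $230.39
PFL insurance: $2,975.22 × 0.01 = $29.75
OASDI: $2,975.22 × 0.0725 = $215.70
Total deductions = $95.31 + $575.98 + $230.39 + $29.75 + $215.70 = $1,147.13
Net pay = $2,975.22 − $1,147.13 = $1,828.09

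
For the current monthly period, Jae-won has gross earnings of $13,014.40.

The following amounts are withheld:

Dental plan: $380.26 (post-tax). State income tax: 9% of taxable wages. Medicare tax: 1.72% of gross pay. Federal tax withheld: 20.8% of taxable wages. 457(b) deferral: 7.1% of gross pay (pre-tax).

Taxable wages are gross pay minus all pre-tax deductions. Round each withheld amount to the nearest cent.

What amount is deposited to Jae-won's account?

$7,883.34

457(b) deferral: $13,014.40 × 0.071 = $924.02
Taxable wages = $13,014.40 − $924.02 = $12,090.38
State income tax: $12,090.38 × 0.09 = $1,088.13
Federal tax withheld: $12,090.38 × 0.208 = $2,514.80
Medicare tax: $13,014.40 × 0.0172 = $223.85
Dental plan: $380.26
Total deductions = $924.02 + $1,088.13 + $2,514.80 + $223.85 + $380.26 = $5,131.06
Net pay = $13,014.40 − $5,131.06 = $7,883.34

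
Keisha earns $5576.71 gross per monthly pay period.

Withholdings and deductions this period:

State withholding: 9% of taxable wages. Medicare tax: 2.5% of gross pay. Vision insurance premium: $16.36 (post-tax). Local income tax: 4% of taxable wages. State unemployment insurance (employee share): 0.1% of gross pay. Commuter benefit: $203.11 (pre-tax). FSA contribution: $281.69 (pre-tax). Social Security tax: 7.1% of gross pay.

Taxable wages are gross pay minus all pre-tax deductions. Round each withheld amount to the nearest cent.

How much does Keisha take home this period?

$3872.65

FSA contribution: $281.69
Commuter benefit: $203.11
Pre-tax total = $281.69 + $203.11 = $484.80
Taxable wages = $5576.71 − $484.80 = $5091.91
State withholding: $5091.91 × 0.09 = $458.27
Local income tax: $5091.91 × 0.04 = $203.68
Social Security tax: $5576.71 × 0.071 = $395.95
State unemployment insurance (employee share): $5576.71 × 0.001 = $5.58
Medicare tax: $5576.71 × 0.025 = $139.42
Vision insurance premium: $16.36
Total deductions = $281.69 + $203.11 + $458.27 + $203.68 + $395.95 + $5.58 + $139.42 + $16.36 = $1704.06
Net pay = $5576.71 − $1704.06 = $3872.65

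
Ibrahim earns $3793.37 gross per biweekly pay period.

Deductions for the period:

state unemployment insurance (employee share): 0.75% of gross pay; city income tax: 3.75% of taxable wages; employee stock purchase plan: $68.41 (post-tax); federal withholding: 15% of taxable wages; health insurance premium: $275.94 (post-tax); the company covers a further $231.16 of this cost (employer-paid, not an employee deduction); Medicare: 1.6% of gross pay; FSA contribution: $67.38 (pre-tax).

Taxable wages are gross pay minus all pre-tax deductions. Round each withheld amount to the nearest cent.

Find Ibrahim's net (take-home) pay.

$2593.88

FSA contribution: $67.38
Taxable wages = $3793.37 − $67.38 = $3725.99
Federal withholding: $3725.99 × 0.15 = $558.90
City income tax: $3725.99 × 0.0375 = $139.72
Medicare: $3793.37 × 0.016 = $60.69
State unemployment insurance (employee share): $3793.37 × 0.0075 = $28.45
Health insurance premium: $275.94
Employee stock purchase plan: $68.41
(Employer's $231.16 toward health insurance premium is not withheld from the employee.)
Total deductions = $67.38 + $558.90 + $139.72 + $60.69 + $28.45 + $275.94 + $68.41 = $1199.49
Net pay = $3793.37 − $1199.49 = $2593.88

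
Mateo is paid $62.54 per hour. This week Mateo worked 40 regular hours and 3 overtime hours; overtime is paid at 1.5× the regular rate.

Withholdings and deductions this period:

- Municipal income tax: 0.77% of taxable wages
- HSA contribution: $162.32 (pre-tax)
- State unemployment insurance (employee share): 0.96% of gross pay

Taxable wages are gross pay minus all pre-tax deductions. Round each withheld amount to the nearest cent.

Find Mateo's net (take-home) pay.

Regular pay: 40 × $62.54 = $2,501.60
Overtime pay: 3 × $62.54 × 1.5 = $281.43
Gross pay = $2,501.60 + $281.43 = $2,783.03
HSA contribution: $162.32
Taxable wages = $2,783.03 − $162.32 = $2,620.71
Municipal income tax: $2,620.71 × 0.0077 = $20.18
State unemployment insurance (employee share): $2,783.03 × 0.0096 = $26.72
Total deductions = $162.32 + $20.18 + $26.72 = $209.22
Net pay = $2,783.03 − $209.22 = $2,573.81

$2,573.81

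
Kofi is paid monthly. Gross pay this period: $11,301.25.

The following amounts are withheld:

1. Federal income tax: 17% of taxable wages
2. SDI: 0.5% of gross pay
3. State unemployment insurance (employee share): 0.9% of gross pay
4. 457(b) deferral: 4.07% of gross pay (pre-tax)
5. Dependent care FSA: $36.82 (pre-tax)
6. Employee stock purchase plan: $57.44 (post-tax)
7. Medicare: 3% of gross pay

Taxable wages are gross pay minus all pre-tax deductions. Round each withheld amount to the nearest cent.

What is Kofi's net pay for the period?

$8,413.01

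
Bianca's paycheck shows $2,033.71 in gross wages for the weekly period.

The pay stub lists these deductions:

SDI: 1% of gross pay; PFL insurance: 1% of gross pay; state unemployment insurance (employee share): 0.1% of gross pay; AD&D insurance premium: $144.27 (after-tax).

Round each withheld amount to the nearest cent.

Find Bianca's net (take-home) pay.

$1,846.73

PFL insurance: $2,033.71 × 0.01 = $20.34
SDI: $2,033.71 × 0.01 = $20.34
State unemployment insurance (employee share): $2,033.71 × 0.001 = $2.03
AD&D insurance premium: $144.27
Total deductions = $20.34 + $20.34 + $2.03 + $144.27 = $186.98
Net pay = $2,033.71 − $186.98 = $1,846.73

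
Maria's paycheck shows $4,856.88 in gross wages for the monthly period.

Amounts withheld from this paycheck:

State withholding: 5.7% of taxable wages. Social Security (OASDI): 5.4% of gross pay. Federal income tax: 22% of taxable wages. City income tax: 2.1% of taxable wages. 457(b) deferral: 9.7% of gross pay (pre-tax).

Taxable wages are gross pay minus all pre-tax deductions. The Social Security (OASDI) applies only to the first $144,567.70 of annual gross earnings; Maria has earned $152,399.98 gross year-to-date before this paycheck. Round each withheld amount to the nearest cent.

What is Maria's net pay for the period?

457(b) deferral: $4,856.88 × 0.097 = $471.12
Taxable wages = $4,856.88 − $471.12 = $4,385.76
State withholding: $4,385.76 × 0.057 = $249.99
Federal income tax: $4,385.76 × 0.22 = $964.87
City income tax: $4,385.76 × 0.021 = $92.10
Social Security (OASDI): annual cap $144,567.70 already reached (YTD $152,399.98), so $0.00
Total deductions = $471.12 + $249.99 + $964.87 + $92.10 + $0.00 = $1,778.08
Net pay = $4,856.88 − $1,778.08 = $3,078.80

$3,078.80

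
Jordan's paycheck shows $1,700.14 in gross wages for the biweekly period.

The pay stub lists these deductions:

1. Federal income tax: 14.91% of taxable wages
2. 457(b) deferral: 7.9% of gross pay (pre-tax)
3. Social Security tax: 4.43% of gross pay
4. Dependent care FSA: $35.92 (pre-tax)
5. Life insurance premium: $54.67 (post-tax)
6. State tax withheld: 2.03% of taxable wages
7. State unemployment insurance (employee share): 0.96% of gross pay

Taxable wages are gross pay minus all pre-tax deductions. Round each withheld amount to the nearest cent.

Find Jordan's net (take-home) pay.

457(b) deferral: $1,700.14 × 0.079 = $134.31
Dependent care FSA: $35.92
Pre-tax total = $134.31 + $35.92 = $170.23
Taxable wages = $1,700.14 − $170.23 = $1,529.91
State tax withheld: $1,529.91 × 0.0203 = $31.06
Federal income tax: $1,529.91 × 0.1491 = $228.11
State unemployment insurance (employee share): $1,700.14 × 0.0096 = $16.32
Social Security tax: $1,700.14 × 0.0443 = $75.32
Life insurance premium: $54.67
Total deductions = $134.31 + $35.92 + $31.06 + $228.11 + $16.32 + $75.32 + $54.67 = $575.71
Net pay = $1,700.14 − $575.71 = $1,124.43

$1,124.43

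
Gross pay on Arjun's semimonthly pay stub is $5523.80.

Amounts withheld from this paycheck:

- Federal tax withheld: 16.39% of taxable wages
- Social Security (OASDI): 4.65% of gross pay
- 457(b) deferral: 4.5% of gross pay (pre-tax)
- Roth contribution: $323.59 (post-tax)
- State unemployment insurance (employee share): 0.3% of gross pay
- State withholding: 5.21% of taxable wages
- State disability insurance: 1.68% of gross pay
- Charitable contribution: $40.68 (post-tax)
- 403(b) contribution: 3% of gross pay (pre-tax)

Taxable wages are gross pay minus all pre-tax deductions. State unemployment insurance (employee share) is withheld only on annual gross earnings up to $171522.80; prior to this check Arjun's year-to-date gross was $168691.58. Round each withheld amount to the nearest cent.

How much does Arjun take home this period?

$3283.44

403(b) contribution: $5523.80 × 0.03 = $165.71
457(b) deferral: $5523.80 × 0.045 = $248.57
Pre-tax total = $165.71 + $248.57 = $414.28
Taxable wages = $5523.80 − $414.28 = $5109.52
State withholding: $5109.52 × 0.0521 = $266.21
Federal tax withheld: $5109.52 × 0.1639 = $837.45
State disability insurance: $5523.80 × 0.0168 = $92.80
Social Security (OASDI): $5523.80 × 0.0465 = $256.86
State unemployment insurance (employee share): only $171522.80 − $168691.58 = $2831.22 of this check is subject → $2831.22 × 0.003 = $8.49
Roth contribution: $323.59
Charitable contribution: $40.68
Total deductions = $165.71 + $248.57 + $266.21 + $837.45 + $92.80 + $256.86 + $8.49 + $323.59 + $40.68 = $2240.36
Net pay = $5523.80 − $2240.36 = $3283.44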